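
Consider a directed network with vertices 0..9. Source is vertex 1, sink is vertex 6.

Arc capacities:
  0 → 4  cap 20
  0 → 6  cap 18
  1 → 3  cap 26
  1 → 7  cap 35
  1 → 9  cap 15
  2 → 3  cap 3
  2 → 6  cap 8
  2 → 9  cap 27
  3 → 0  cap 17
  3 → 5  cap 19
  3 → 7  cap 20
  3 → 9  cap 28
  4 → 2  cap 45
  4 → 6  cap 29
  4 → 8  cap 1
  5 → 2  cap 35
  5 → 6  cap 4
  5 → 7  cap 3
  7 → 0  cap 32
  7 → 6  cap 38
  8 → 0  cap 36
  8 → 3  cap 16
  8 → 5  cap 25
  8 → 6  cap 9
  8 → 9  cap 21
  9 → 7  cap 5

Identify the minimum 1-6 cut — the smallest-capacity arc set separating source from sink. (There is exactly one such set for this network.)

Min-cut arcs: {(1,3), (1,7), (9,7)} (total capacity 66)

augment #1: 1→7→6 push 35
augment #2: 1→3→0→6 push 17
augment #3: 1→3→5→6 push 4
augment #4: 1→3→7→6 push 3
augment #5: 1→3→5→2→6 push 2
augment #6: 1→9→7→0→6 push 1
augment #7: 1→9→7→0→4→6 push 4
max flow = 66; residual-reachable set from 1 gives S-side
cut edges (S→T): {(1,3), (1,7), (9,7)} total cap 66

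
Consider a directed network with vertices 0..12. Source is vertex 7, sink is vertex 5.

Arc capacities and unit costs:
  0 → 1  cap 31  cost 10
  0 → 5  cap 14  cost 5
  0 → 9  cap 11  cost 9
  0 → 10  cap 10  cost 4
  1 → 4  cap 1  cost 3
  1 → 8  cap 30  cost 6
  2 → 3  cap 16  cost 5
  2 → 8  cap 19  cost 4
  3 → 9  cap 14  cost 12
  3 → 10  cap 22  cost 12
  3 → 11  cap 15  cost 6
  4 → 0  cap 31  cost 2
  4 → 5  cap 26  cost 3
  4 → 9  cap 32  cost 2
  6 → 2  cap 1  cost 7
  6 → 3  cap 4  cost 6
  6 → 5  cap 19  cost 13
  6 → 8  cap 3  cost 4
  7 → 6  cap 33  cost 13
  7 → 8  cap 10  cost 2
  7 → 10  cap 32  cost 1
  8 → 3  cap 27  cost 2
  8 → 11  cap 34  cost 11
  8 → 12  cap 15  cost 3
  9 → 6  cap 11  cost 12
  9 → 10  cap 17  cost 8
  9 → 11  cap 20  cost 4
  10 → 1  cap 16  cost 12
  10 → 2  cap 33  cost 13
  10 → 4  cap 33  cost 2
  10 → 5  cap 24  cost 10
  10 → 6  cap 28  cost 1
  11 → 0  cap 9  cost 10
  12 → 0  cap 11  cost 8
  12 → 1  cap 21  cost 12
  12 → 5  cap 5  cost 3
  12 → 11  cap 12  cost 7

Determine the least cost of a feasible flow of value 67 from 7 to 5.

shortest-cost path #1: 7→10→4→5 push 26 @ unit cost 6 (adds 156)
shortest-cost path #2: 7→8→12→5 push 5 @ unit cost 8 (adds 40)
shortest-cost path #3: 7→10→4→0→5 push 6 @ unit cost 10 (adds 60)
shortest-cost path #4: 7→8→12→0→5 push 5 @ unit cost 18 (adds 90)
shortest-cost path #5: 7→6→5 push 19 @ unit cost 26 (adds 494)
shortest-cost path #6: 7→6→8→12→0→5 push 3 @ unit cost 33 (adds 99)
shortest-cost path #7: 7→6→3→10→5 push 3 @ unit cost 41 (adds 123)
total cost = 1062

Minimum cost for 67 units: 1062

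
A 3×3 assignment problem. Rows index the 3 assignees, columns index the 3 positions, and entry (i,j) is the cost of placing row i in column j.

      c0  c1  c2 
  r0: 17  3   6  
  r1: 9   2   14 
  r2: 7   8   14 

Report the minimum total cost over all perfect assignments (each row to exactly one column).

Minimum assignment cost: 15

optimal assignment: row0→col2 (cost 6), row1→col1 (cost 2), row2→col0 (cost 7)
total = 6 + 2 + 7 = 15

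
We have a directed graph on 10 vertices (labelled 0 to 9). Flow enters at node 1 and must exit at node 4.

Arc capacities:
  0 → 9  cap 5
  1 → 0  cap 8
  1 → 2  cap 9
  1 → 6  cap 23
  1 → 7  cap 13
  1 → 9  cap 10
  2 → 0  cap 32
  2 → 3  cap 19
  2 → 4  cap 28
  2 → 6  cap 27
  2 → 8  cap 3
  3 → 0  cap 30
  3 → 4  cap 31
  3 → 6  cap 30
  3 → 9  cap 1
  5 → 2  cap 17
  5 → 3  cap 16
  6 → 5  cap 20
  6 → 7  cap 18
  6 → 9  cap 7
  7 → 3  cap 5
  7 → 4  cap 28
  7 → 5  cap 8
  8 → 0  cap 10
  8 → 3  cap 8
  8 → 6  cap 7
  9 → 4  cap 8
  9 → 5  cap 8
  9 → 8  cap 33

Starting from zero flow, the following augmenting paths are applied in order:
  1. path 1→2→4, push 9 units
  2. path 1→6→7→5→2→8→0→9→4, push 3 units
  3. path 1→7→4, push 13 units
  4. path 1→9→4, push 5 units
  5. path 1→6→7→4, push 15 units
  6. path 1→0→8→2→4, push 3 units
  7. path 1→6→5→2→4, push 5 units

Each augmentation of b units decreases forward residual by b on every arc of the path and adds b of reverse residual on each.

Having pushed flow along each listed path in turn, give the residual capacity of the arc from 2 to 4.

Residual capacity of (2,4): 11

after path 1 (1→2→4, push 9): res(2,4)=19
after path 2 (1→6→7→5→2→8→0→9→4, push 3): res(2,4)=19
after path 3 (1→7→4, push 13): res(2,4)=19
after path 4 (1→9→4, push 5): res(2,4)=19
after path 5 (1→6→7→4, push 15): res(2,4)=19
after path 6 (1→0→8→2→4, push 3): res(2,4)=16
after path 7 (1→6→5→2→4, push 5): res(2,4)=11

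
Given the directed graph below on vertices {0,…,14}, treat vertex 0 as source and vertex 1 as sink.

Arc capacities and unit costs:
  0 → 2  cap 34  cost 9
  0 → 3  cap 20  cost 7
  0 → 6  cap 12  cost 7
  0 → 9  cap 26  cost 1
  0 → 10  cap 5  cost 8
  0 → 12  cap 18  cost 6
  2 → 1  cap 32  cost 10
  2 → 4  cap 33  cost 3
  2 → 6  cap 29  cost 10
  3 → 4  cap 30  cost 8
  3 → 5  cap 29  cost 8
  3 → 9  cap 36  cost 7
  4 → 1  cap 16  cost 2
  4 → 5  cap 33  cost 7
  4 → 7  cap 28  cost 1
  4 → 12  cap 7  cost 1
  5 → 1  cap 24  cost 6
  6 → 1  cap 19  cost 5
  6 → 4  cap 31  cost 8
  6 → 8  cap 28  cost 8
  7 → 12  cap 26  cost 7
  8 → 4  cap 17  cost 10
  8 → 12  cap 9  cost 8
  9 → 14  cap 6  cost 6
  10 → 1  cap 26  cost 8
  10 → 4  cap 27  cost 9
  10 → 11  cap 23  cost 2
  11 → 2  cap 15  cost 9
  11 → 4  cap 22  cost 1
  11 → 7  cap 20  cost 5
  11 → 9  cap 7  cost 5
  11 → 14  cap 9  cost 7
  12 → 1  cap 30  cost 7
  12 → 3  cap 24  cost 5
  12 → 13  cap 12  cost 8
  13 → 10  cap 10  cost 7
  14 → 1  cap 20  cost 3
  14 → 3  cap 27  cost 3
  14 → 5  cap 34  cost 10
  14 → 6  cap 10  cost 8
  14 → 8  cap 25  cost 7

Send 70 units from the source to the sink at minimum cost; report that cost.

Minimum cost for 70 units: 989

shortest-cost path #1: 0→9→14→1 push 6 @ unit cost 10 (adds 60)
shortest-cost path #2: 0→6→1 push 12 @ unit cost 12 (adds 144)
shortest-cost path #3: 0→12→1 push 18 @ unit cost 13 (adds 234)
shortest-cost path #4: 0→10→11→4→1 push 5 @ unit cost 13 (adds 65)
shortest-cost path #5: 0→2→4→1 push 11 @ unit cost 14 (adds 154)
shortest-cost path #6: 0→2→4→11→10→1 push 5 @ unit cost 17 (adds 85)
shortest-cost path #7: 0→2→1 push 13 @ unit cost 19 (adds 247)
total cost = 989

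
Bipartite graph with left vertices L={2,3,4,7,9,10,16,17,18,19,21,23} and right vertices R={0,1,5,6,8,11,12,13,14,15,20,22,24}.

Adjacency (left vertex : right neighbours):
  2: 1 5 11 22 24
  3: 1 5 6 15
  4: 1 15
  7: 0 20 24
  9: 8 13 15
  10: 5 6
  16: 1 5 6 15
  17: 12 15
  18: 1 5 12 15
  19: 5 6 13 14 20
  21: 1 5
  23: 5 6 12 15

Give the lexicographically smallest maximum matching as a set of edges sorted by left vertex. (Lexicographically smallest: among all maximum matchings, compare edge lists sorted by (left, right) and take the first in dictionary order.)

|M| = 9 (so the lex-smallest maximum matching has 9 edges)
process left vertices in ascending order; for each, take the smallest-labelled available neighbour that still permits 9 edges overall, or leave it unmatched if none does
lex-smallest matching: {2-11, 3-1, 4-15, 7-0, 9-8, 10-5, 16-6, 17-12, 19-13}

Lex-smallest maximum matching: {(2,11), (3,1), (4,15), (7,0), (9,8), (10,5), (16,6), (17,12), (19,13)}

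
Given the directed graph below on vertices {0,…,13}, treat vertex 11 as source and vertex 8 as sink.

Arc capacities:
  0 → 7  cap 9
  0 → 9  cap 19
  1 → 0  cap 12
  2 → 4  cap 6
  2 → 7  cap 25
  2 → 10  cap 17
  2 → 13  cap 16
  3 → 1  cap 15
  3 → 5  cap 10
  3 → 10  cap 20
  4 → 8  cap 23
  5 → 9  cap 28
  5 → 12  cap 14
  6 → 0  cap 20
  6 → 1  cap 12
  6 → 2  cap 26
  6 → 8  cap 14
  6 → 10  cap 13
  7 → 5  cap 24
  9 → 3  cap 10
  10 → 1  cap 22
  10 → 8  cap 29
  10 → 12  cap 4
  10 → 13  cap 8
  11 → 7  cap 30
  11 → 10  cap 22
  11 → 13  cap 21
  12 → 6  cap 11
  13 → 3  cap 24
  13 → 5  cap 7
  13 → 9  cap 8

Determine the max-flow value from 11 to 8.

augment #1: 11→10→8 bottleneck 22, total now 22
augment #2: 11→13→3→10→8 bottleneck 7, total now 29
augment #3: 11→7→5→12→6→8 bottleneck 11, total now 40

Maximum flow value: 40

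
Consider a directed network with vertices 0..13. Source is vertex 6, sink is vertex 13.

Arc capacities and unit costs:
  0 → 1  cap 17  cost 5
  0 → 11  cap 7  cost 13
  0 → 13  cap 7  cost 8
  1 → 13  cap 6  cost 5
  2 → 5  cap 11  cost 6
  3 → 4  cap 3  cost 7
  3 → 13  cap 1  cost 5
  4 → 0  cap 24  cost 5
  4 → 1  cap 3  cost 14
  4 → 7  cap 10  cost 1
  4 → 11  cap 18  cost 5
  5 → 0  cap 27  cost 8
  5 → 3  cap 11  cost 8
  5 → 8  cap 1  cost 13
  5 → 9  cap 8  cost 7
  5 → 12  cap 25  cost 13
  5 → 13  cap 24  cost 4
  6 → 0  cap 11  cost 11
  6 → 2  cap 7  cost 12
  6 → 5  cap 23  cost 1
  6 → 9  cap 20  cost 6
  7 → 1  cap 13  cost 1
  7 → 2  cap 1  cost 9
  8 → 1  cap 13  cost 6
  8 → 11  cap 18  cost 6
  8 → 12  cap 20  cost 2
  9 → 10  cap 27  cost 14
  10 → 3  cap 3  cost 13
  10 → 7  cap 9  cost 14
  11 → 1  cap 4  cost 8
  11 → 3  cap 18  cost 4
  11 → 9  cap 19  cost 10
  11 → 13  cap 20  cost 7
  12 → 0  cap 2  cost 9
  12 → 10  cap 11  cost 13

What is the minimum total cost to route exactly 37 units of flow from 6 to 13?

Minimum cost for 37 units: 421

shortest-cost path #1: 6→5→13 push 23 @ unit cost 5 (adds 115)
shortest-cost path #2: 6→0→13 push 7 @ unit cost 19 (adds 133)
shortest-cost path #3: 6→0→1→13 push 4 @ unit cost 21 (adds 84)
shortest-cost path #4: 6→2→5→13 push 1 @ unit cost 22 (adds 22)
shortest-cost path #5: 6→2→5→3→13 push 1 @ unit cost 31 (adds 31)
shortest-cost path #6: 6→2→5→0→1→13 push 1 @ unit cost 36 (adds 36)
total cost = 421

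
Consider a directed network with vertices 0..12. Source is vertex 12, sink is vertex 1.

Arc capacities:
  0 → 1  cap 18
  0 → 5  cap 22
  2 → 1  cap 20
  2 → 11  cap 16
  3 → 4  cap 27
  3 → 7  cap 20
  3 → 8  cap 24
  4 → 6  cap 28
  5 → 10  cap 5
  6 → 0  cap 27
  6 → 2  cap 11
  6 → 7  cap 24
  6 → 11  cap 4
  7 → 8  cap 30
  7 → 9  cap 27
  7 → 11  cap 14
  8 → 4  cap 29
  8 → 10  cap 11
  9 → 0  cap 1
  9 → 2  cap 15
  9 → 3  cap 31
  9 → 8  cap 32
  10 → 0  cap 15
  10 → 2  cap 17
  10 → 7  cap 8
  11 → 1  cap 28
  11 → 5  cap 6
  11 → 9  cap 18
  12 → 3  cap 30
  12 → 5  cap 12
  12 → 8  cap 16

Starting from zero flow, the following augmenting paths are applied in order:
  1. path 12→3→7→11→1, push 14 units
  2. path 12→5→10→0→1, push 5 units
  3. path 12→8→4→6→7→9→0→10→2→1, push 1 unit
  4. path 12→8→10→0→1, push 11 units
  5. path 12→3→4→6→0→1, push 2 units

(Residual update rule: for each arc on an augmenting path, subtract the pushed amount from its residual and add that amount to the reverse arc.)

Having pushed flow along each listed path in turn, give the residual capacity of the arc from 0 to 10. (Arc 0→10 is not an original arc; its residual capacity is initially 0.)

Residual capacity of (0,10): 15

after path 1 (12→3→7→11→1, push 14): res(0,10)=0
after path 2 (12→5→10→0→1, push 5): res(0,10)=5
after path 3 (12→8→4→6→7→9→0→10→2→1, push 1): res(0,10)=4
after path 4 (12→8→10→0→1, push 11): res(0,10)=15
after path 5 (12→3→4→6→0→1, push 2): res(0,10)=15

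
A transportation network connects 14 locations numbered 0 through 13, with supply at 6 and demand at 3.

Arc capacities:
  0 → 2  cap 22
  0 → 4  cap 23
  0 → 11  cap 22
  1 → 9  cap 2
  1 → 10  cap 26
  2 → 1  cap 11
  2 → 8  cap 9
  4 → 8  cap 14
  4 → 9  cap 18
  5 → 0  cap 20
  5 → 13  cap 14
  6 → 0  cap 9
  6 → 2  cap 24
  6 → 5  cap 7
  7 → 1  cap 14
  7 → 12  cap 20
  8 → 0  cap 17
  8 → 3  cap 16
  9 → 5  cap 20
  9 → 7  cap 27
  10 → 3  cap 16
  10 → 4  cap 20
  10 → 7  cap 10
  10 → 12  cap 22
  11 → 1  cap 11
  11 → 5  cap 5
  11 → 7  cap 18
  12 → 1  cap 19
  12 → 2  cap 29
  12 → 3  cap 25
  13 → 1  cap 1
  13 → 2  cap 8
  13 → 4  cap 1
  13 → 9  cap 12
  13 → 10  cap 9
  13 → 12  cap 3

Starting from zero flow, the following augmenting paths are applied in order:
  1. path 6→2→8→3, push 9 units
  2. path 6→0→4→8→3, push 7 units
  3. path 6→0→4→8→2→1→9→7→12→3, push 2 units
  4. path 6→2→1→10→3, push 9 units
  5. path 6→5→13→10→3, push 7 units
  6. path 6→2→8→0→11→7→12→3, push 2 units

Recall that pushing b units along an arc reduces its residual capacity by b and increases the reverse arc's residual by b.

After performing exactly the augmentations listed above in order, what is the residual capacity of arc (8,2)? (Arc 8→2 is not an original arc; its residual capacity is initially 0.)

after path 1 (6→2→8→3, push 9): res(8,2)=9
after path 2 (6→0→4→8→3, push 7): res(8,2)=9
after path 3 (6→0→4→8→2→1→9→7→12→3, push 2): res(8,2)=7
after path 4 (6→2→1→10→3, push 9): res(8,2)=7
after path 5 (6→5→13→10→3, push 7): res(8,2)=7
after path 6 (6→2→8→0→11→7→12→3, push 2): res(8,2)=9

Residual capacity of (8,2): 9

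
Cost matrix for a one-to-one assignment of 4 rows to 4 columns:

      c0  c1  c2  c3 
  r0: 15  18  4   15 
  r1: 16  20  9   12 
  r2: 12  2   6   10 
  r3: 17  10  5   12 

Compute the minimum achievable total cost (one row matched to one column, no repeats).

Minimum assignment cost: 34

one of 2 optimal assignments: row0→col0 (cost 15), row1→col3 (cost 12), row2→col1 (cost 2), row3→col2 (cost 5)
total = 15 + 12 + 2 + 5 = 34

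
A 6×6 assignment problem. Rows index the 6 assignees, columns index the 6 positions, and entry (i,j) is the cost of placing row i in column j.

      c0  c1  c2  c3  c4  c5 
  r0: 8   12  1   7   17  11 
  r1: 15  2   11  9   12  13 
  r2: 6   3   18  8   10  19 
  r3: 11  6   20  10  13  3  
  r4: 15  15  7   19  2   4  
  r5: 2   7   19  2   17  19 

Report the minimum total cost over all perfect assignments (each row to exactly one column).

Minimum assignment cost: 16

optimal assignment: row0→col2 (cost 1), row1→col1 (cost 2), row2→col0 (cost 6), row3→col5 (cost 3), row4→col4 (cost 2), row5→col3 (cost 2)
total = 1 + 2 + 6 + 3 + 2 + 2 = 16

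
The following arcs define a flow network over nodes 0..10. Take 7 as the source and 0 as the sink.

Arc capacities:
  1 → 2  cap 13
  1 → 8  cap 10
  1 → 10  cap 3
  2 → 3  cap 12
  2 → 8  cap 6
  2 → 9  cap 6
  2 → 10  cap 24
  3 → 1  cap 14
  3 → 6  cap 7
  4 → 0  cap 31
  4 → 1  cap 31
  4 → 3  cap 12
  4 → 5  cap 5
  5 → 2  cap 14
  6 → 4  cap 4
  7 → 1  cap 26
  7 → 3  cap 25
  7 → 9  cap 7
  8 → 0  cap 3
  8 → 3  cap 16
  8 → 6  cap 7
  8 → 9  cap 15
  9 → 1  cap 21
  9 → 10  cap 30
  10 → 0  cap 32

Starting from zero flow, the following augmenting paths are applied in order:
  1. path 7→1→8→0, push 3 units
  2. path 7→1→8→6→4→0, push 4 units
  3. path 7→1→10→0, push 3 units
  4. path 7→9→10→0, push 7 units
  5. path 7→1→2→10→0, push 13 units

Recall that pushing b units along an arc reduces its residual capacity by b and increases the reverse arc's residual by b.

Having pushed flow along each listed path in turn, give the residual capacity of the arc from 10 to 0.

after path 1 (7→1→8→0, push 3): res(10,0)=32
after path 2 (7→1→8→6→4→0, push 4): res(10,0)=32
after path 3 (7→1→10→0, push 3): res(10,0)=29
after path 4 (7→9→10→0, push 7): res(10,0)=22
after path 5 (7→1→2→10→0, push 13): res(10,0)=9

Residual capacity of (10,0): 9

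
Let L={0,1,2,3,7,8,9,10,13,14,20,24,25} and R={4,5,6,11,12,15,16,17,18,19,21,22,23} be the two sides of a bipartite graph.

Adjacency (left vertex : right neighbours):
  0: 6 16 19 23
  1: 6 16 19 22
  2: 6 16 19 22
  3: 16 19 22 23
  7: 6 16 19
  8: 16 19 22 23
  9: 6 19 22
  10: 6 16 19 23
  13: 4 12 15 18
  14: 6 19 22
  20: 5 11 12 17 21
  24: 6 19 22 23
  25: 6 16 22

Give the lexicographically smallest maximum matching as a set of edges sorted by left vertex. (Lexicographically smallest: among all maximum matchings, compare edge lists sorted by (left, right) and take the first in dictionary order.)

Lex-smallest maximum matching: {(0,6), (1,16), (2,19), (3,22), (8,23), (13,4), (20,5)}

|M| = 7 (so the lex-smallest maximum matching has 7 edges)
process left vertices in ascending order; for each, take the smallest-labelled available neighbour that still permits 7 edges overall, or leave it unmatched if none does
lex-smallest matching: {0-6, 1-16, 2-19, 3-22, 8-23, 13-4, 20-5}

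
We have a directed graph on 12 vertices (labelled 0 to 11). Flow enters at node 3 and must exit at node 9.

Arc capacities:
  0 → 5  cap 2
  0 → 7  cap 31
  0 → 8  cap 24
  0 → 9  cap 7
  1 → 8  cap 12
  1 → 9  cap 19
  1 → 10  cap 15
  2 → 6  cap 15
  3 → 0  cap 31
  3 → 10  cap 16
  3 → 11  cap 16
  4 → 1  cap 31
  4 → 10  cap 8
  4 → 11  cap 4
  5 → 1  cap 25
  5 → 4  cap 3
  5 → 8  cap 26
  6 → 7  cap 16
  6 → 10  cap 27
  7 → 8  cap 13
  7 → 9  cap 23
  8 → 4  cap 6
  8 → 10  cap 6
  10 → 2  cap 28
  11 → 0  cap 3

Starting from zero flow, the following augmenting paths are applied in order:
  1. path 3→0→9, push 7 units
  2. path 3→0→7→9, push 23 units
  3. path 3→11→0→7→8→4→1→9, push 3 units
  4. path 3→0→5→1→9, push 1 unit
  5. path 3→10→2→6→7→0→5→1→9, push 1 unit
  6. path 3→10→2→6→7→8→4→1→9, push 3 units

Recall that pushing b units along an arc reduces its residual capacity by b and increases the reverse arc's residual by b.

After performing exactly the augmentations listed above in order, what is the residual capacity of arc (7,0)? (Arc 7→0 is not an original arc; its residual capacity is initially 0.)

Residual capacity of (7,0): 25

after path 1 (3→0→9, push 7): res(7,0)=0
after path 2 (3→0→7→9, push 23): res(7,0)=23
after path 3 (3→11→0→7→8→4→1→9, push 3): res(7,0)=26
after path 4 (3→0→5→1→9, push 1): res(7,0)=26
after path 5 (3→10→2→6→7→0→5→1→9, push 1): res(7,0)=25
after path 6 (3→10→2→6→7→8→4→1→9, push 3): res(7,0)=25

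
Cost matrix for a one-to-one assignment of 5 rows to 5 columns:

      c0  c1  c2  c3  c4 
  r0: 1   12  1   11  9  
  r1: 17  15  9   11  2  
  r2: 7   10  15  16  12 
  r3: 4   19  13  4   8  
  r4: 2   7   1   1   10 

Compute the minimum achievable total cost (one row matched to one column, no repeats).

one of 2 optimal assignments: row0→col0 (cost 1), row1→col4 (cost 2), row2→col1 (cost 10), row3→col3 (cost 4), row4→col2 (cost 1)
total = 1 + 2 + 10 + 4 + 1 = 18

Minimum assignment cost: 18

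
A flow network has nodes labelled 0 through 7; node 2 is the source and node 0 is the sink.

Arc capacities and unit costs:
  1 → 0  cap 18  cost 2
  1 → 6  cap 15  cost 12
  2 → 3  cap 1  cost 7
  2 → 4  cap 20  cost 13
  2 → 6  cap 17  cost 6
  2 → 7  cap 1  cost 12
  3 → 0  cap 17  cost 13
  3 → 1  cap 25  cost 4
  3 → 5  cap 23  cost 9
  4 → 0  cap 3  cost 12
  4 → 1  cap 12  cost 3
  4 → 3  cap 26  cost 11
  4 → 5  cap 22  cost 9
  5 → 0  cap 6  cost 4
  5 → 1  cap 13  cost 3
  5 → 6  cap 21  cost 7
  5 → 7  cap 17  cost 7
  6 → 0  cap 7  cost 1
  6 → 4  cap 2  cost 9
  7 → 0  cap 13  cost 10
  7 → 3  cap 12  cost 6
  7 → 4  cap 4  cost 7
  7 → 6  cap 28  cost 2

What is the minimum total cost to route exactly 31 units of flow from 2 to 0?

shortest-cost path #1: 2→6→0 push 7 @ unit cost 7 (adds 49)
shortest-cost path #2: 2→3→1→0 push 1 @ unit cost 13 (adds 13)
shortest-cost path #3: 2→4→1→0 push 12 @ unit cost 18 (adds 216)
shortest-cost path #4: 2→7→0 push 1 @ unit cost 22 (adds 22)
shortest-cost path #5: 2→4→0 push 3 @ unit cost 25 (adds 75)
shortest-cost path #6: 2→4→5→0 push 5 @ unit cost 26 (adds 130)
shortest-cost path #7: 2→6→4→5→0 push 1 @ unit cost 28 (adds 28)
shortest-cost path #8: 2→6→4→5→1→0 push 1 @ unit cost 29 (adds 29)
total cost = 562

Minimum cost for 31 units: 562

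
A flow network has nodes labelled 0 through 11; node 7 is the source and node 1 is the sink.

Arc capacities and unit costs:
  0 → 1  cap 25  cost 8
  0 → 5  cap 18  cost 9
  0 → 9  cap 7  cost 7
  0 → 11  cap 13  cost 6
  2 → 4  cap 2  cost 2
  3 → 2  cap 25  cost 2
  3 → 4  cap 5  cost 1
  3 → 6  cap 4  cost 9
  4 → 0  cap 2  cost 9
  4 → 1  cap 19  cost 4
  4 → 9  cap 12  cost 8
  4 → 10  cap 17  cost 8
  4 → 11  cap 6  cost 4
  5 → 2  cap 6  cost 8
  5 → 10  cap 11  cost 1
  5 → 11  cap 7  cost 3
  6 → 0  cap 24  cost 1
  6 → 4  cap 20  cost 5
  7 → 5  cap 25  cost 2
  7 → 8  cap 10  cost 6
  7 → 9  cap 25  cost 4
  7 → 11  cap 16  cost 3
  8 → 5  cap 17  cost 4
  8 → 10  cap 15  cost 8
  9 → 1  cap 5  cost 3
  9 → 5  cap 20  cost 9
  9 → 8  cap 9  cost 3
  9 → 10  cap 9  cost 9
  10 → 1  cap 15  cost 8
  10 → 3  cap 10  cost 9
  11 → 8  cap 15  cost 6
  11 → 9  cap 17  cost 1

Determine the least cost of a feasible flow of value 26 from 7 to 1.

shortest-cost path #1: 7→9→1 push 5 @ unit cost 7 (adds 35)
shortest-cost path #2: 7→5→10→1 push 11 @ unit cost 11 (adds 121)
shortest-cost path #3: 7→5→2→4→1 push 2 @ unit cost 16 (adds 32)
shortest-cost path #4: 7→9→10→1 push 4 @ unit cost 21 (adds 84)
shortest-cost path #5: 7→9→10→3→4→1 push 4 @ unit cost 27 (adds 108)
total cost = 380

Minimum cost for 26 units: 380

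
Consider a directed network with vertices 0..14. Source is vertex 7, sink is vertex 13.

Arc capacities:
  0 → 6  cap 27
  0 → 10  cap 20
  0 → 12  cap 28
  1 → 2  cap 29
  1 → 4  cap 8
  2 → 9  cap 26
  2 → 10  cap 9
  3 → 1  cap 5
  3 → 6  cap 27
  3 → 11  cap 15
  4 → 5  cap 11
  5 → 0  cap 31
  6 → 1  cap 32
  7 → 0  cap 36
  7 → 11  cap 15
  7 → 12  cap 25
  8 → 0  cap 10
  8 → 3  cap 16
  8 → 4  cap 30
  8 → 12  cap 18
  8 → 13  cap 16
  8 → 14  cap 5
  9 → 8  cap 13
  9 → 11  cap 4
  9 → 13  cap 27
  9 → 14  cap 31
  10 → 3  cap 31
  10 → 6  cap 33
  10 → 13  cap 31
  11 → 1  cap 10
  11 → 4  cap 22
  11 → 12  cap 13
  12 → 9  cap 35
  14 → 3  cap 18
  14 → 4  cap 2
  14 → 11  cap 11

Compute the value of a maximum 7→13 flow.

augment #1: 7→0→10→13 bottleneck 20, total now 20
augment #2: 7→12→9→13 bottleneck 25, total now 45
augment #3: 7→0→12→9→13 bottleneck 2, total now 47
augment #4: 7→0→12→9→8→13 bottleneck 8, total now 55
augment #5: 7→11→1→2→10→13 bottleneck 9, total now 64
augment #6: 7→11→1→2→9→8→13 bottleneck 1, total now 65
augment #7: 7→0→6→1→2→9→8→13 bottleneck 4, total now 69

Maximum flow value: 69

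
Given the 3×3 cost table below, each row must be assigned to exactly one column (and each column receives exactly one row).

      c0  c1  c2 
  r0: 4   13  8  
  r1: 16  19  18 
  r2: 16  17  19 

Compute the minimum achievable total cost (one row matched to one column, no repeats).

optimal assignment: row0→col0 (cost 4), row1→col2 (cost 18), row2→col1 (cost 17)
total = 4 + 18 + 17 = 39

Minimum assignment cost: 39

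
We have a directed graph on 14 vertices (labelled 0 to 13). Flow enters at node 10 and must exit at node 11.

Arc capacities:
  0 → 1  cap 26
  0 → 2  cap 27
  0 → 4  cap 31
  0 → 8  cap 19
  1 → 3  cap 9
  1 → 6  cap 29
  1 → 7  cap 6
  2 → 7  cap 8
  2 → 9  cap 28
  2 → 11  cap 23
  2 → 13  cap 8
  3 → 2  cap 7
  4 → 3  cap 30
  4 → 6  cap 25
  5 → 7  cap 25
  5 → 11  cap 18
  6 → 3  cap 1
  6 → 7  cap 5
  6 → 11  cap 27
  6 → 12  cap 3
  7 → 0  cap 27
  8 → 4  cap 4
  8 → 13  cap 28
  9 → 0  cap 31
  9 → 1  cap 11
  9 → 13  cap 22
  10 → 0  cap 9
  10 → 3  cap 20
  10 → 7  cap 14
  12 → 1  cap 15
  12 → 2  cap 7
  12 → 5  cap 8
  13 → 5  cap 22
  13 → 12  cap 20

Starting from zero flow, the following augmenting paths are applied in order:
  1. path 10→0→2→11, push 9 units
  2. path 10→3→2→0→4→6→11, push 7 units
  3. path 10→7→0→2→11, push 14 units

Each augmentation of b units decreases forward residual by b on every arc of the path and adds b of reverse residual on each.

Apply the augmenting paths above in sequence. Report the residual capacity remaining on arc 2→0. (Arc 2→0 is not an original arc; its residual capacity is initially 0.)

Residual capacity of (2,0): 16

after path 1 (10→0→2→11, push 9): res(2,0)=9
after path 2 (10→3→2→0→4→6→11, push 7): res(2,0)=2
after path 3 (10→7→0→2→11, push 14): res(2,0)=16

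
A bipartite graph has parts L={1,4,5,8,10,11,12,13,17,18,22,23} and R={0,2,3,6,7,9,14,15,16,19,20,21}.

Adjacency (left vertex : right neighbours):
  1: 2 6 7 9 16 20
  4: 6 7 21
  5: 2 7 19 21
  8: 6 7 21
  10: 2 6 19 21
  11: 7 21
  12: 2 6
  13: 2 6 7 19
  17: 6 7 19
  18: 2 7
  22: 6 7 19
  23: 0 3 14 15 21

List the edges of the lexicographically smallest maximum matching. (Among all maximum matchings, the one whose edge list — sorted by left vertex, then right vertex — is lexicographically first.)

|M| = 7 (so the lex-smallest maximum matching has 7 edges)
process left vertices in ascending order; for each, take the smallest-labelled available neighbour that still permits 7 edges overall, or leave it unmatched if none does
lex-smallest matching: {1-9, 4-6, 5-2, 8-7, 10-19, 11-21, 23-0}

Lex-smallest maximum matching: {(1,9), (4,6), (5,2), (8,7), (10,19), (11,21), (23,0)}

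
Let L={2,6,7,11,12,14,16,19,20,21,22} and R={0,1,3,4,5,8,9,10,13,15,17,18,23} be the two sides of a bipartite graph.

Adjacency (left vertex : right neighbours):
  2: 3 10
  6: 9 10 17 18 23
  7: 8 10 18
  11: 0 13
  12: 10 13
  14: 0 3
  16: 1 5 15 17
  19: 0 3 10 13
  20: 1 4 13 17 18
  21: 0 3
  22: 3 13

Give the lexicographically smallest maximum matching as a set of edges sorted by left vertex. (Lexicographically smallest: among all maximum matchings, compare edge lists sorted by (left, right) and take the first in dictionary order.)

|M| = 8 (so the lex-smallest maximum matching has 8 edges)
process left vertices in ascending order; for each, take the smallest-labelled available neighbour that still permits 8 edges overall, or leave it unmatched if none does
lex-smallest matching: {2-3, 6-9, 7-8, 11-0, 12-10, 16-1, 19-13, 20-4}

Lex-smallest maximum matching: {(2,3), (6,9), (7,8), (11,0), (12,10), (16,1), (19,13), (20,4)}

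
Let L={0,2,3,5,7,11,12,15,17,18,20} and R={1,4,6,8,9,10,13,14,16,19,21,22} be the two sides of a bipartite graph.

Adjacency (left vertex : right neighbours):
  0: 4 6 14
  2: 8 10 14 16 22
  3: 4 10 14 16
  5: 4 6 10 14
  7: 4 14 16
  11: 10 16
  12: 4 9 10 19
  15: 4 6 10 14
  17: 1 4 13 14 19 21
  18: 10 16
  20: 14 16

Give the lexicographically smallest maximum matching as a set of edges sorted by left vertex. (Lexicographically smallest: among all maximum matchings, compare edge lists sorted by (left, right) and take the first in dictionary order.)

|M| = 8 (so the lex-smallest maximum matching has 8 edges)
process left vertices in ascending order; for each, take the smallest-labelled available neighbour that still permits 8 edges overall, or leave it unmatched if none does
lex-smallest matching: {0-4, 2-8, 3-10, 5-6, 7-14, 11-16, 12-9, 17-1}

Lex-smallest maximum matching: {(0,4), (2,8), (3,10), (5,6), (7,14), (11,16), (12,9), (17,1)}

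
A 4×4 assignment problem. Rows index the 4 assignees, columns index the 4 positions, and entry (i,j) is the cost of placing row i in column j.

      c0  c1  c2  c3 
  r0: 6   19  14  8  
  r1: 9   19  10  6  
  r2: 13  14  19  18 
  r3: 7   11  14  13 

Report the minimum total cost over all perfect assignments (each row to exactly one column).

optimal assignment: row0→col3 (cost 8), row1→col2 (cost 10), row2→col1 (cost 14), row3→col0 (cost 7)
total = 8 + 10 + 14 + 7 = 39

Minimum assignment cost: 39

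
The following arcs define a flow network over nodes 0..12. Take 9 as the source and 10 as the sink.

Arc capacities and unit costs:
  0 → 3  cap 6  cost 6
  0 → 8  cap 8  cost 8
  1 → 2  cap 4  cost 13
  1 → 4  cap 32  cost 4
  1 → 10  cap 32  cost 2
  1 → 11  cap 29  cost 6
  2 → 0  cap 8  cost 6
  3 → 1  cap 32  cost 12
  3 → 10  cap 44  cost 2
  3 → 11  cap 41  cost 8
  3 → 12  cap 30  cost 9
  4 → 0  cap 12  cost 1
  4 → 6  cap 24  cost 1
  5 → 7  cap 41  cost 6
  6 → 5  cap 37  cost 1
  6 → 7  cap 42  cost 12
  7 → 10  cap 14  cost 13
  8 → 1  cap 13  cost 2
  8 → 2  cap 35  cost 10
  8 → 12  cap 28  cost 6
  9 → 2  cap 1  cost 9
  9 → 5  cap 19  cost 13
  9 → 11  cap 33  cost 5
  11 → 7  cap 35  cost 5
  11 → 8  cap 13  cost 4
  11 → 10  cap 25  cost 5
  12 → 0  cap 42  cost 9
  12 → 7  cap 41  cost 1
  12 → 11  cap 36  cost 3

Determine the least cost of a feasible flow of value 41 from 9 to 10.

shortest-cost path #1: 9→11→10 push 25 @ unit cost 10 (adds 250)
shortest-cost path #2: 9→11→8→1→10 push 8 @ unit cost 13 (adds 104)
shortest-cost path #3: 9→2→0→3→10 push 1 @ unit cost 23 (adds 23)
shortest-cost path #4: 9→5→7→10 push 7 @ unit cost 32 (adds 224)
total cost = 601

Minimum cost for 41 units: 601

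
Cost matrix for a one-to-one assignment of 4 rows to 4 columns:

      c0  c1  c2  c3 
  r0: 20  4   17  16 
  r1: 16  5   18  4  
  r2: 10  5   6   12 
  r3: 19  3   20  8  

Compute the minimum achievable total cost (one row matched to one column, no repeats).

one of 2 optimal assignments: row0→col0 (cost 20), row1→col3 (cost 4), row2→col2 (cost 6), row3→col1 (cost 3)
total = 20 + 4 + 6 + 3 = 33

Minimum assignment cost: 33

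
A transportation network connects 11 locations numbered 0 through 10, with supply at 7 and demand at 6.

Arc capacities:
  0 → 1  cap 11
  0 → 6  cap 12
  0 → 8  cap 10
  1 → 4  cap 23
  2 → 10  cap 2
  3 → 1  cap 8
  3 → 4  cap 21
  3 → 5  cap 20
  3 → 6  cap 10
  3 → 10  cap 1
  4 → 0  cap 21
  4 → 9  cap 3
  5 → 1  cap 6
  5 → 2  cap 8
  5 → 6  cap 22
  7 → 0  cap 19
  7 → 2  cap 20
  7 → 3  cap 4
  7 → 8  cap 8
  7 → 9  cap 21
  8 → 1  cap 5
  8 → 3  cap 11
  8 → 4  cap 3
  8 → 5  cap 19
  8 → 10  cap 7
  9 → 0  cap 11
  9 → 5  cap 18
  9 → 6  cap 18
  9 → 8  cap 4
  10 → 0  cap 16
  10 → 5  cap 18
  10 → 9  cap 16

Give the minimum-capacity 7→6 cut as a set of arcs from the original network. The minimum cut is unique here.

Min-cut arcs: {(2,10), (7,0), (7,3), (7,8), (7,9)} (total capacity 54)

augment #1: 7→0→6 push 12
augment #2: 7→3→6 push 4
augment #3: 7→9→6 push 18
augment #4: 7→8→3→6 push 6
augment #5: 7→8→5→6 push 2
augment #6: 7→9→5→6 push 3
augment #7: 7→0→8→5→6 push 7
augment #8: 7→2→10→5→6 push 2
max flow = 54; residual-reachable set from 7 gives S-side
cut edges (S→T): {(2,10), (7,0), (7,3), (7,8), (7,9)} total cap 54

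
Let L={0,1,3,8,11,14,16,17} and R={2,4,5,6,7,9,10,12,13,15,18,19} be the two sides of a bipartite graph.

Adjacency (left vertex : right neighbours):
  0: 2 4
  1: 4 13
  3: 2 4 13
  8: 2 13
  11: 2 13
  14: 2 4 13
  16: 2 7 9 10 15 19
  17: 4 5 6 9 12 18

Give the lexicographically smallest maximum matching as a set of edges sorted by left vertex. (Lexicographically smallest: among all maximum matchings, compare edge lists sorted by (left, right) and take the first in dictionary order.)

Lex-smallest maximum matching: {(0,2), (1,4), (3,13), (16,7), (17,5)}

|M| = 5 (so the lex-smallest maximum matching has 5 edges)
process left vertices in ascending order; for each, take the smallest-labelled available neighbour that still permits 5 edges overall, or leave it unmatched if none does
lex-smallest matching: {0-2, 1-4, 3-13, 16-7, 17-5}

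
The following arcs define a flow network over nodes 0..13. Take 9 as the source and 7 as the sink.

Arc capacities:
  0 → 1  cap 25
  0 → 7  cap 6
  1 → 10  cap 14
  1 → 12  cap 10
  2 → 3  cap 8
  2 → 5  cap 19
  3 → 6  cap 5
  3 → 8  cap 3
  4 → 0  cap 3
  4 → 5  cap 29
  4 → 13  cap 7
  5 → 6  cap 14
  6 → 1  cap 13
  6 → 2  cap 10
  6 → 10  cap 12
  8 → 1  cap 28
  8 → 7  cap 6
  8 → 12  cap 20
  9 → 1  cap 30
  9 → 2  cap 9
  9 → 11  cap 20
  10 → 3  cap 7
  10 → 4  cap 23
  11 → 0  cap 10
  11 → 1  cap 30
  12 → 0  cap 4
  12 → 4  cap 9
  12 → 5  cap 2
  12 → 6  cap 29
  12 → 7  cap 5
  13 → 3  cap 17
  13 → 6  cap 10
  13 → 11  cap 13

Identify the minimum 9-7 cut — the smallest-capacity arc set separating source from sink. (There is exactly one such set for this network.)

Min-cut arcs: {(0,7), (3,8), (12,7)} (total capacity 14)

augment #1: 9→1→12→7 push 5
augment #2: 9→11→0→7 push 6
augment #3: 9→2→3→8→7 push 3
max flow = 14; residual-reachable set from 9 gives S-side
cut edges (S→T): {(0,7), (3,8), (12,7)} total cap 14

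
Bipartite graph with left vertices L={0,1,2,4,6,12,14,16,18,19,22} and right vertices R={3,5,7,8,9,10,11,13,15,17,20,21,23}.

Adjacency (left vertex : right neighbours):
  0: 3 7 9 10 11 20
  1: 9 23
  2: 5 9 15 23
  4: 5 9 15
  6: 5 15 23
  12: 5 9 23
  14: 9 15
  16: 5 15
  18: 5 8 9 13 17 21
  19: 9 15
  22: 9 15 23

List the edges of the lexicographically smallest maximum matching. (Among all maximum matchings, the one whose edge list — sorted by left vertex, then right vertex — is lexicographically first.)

Lex-smallest maximum matching: {(0,3), (1,9), (2,5), (4,15), (6,23), (18,8)}

|M| = 6 (so the lex-smallest maximum matching has 6 edges)
process left vertices in ascending order; for each, take the smallest-labelled available neighbour that still permits 6 edges overall, or leave it unmatched if none does
lex-smallest matching: {0-3, 1-9, 2-5, 4-15, 6-23, 18-8}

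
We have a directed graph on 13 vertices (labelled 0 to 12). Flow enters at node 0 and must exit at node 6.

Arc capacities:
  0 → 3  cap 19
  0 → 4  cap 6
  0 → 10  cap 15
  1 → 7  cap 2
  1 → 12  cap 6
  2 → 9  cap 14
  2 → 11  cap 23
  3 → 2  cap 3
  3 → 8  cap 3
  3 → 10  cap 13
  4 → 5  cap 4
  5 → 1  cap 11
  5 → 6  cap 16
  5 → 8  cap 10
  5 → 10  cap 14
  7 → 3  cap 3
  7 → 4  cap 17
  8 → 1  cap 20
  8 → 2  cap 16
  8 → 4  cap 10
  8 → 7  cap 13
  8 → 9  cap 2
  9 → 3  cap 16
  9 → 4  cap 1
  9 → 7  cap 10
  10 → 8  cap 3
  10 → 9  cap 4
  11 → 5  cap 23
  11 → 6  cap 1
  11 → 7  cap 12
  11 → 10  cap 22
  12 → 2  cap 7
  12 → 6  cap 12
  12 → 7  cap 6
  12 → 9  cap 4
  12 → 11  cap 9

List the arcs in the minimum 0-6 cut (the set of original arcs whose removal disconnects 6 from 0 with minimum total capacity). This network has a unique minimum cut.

augment #1: 0→4→5→6 push 4
augment #2: 0→3→2→11→6 push 1
augment #3: 0→3→2→11→5→6 push 2
augment #4: 0→3→8→1→12→6 push 3
augment #5: 0→10→8→1→12→6 push 3
max flow = 13; residual-reachable set from 0 gives S-side
cut edges (S→T): {(3,2), (3,8), (4,5), (10,8)} total cap 13

Min-cut arcs: {(3,2), (3,8), (4,5), (10,8)} (total capacity 13)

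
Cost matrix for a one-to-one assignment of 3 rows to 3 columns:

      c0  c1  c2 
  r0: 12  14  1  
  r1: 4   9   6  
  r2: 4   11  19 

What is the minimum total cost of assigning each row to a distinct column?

Minimum assignment cost: 14

optimal assignment: row0→col2 (cost 1), row1→col1 (cost 9), row2→col0 (cost 4)
total = 1 + 9 + 4 = 14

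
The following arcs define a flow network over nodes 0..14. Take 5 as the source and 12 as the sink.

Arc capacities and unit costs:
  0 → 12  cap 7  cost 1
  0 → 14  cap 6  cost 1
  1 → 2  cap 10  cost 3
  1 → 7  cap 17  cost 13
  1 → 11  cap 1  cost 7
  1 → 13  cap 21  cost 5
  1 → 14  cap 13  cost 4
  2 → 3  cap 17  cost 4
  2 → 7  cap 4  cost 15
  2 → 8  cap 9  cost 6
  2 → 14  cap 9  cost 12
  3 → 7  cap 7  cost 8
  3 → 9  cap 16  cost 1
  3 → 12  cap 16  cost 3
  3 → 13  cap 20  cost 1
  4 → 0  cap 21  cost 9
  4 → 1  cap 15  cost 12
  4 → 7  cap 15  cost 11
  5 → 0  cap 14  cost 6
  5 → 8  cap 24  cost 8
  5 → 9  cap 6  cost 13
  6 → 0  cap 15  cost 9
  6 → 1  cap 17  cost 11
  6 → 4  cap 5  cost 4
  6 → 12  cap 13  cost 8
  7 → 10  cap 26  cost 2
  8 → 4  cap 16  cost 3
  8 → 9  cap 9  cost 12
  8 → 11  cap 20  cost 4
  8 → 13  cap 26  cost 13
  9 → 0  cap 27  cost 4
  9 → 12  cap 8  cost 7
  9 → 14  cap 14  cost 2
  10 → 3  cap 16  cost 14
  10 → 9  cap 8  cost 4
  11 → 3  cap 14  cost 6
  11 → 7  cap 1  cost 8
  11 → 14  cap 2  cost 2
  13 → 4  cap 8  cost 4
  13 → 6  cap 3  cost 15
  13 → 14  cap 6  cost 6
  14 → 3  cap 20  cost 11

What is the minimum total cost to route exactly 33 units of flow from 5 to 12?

Minimum cost for 33 units: 641

shortest-cost path #1: 5→0→12 push 7 @ unit cost 7 (adds 49)
shortest-cost path #2: 5→9→12 push 6 @ unit cost 20 (adds 120)
shortest-cost path #3: 5→8→11→3→12 push 14 @ unit cost 21 (adds 294)
shortest-cost path #4: 5→0→14→3→12 push 2 @ unit cost 21 (adds 42)
shortest-cost path #5: 5→0→14→3→9→12 push 2 @ unit cost 26 (adds 52)
shortest-cost path #6: 5→0→14→3→13→6→12 push 2 @ unit cost 42 (adds 84)
total cost = 641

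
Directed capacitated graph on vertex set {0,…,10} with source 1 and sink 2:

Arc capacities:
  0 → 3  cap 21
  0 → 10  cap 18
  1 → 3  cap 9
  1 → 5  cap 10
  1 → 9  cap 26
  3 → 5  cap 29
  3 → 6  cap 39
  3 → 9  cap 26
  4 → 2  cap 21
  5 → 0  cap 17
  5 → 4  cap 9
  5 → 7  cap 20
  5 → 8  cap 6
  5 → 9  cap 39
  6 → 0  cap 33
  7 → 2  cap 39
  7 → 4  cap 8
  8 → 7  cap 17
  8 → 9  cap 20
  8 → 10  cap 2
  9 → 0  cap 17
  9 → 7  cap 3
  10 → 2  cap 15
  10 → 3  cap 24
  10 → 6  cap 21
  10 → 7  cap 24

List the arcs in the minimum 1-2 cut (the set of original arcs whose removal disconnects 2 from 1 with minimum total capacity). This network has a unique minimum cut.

augment #1: 1→5→4→2 push 9
augment #2: 1→5→7→2 push 1
augment #3: 1→9→7→2 push 3
augment #4: 1→3→5→7→2 push 9
augment #5: 1→9→0→10→2 push 15
augment #6: 1→9→0→10→7→2 push 2
max flow = 39; residual-reachable set from 1 gives S-side
cut edges (S→T): {(1,3), (1,5), (9,0), (9,7)} total cap 39

Min-cut arcs: {(1,3), (1,5), (9,0), (9,7)} (total capacity 39)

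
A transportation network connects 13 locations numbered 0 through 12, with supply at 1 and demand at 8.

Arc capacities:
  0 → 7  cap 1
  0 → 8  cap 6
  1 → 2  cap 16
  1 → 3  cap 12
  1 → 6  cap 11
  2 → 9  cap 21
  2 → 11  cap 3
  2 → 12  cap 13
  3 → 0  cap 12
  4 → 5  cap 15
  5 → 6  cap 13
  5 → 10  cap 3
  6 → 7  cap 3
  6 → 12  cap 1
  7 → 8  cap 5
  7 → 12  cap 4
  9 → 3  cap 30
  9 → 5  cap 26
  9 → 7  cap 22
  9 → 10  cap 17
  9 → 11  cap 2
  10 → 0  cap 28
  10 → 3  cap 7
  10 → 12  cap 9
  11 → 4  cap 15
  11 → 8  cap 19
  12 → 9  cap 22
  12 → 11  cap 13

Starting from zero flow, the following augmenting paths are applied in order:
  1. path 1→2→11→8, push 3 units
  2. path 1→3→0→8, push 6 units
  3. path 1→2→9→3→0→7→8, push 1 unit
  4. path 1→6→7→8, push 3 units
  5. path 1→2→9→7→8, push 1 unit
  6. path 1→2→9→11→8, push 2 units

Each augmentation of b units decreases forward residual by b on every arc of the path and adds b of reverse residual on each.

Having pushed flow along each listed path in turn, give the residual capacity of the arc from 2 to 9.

Residual capacity of (2,9): 17

after path 1 (1→2→11→8, push 3): res(2,9)=21
after path 2 (1→3→0→8, push 6): res(2,9)=21
after path 3 (1→2→9→3→0→7→8, push 1): res(2,9)=20
after path 4 (1→6→7→8, push 3): res(2,9)=20
after path 5 (1→2→9→7→8, push 1): res(2,9)=19
after path 6 (1→2→9→11→8, push 2): res(2,9)=17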